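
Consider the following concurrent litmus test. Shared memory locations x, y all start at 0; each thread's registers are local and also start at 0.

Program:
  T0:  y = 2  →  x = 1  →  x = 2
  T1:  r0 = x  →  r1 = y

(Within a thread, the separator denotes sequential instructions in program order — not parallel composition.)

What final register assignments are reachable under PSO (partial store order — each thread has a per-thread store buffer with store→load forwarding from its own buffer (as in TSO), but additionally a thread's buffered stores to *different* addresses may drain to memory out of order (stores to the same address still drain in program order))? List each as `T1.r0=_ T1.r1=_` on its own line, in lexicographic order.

T1.r0=0 T1.r1=0
T1.r0=0 T1.r1=2
T1.r0=1 T1.r1=0
T1.r0=1 T1.r1=2
T1.r0=2 T1.r1=0
T1.r0=2 T1.r1=2

outcome vector order: (T1.r0,T1.r1)
|PSO outcomes| = 6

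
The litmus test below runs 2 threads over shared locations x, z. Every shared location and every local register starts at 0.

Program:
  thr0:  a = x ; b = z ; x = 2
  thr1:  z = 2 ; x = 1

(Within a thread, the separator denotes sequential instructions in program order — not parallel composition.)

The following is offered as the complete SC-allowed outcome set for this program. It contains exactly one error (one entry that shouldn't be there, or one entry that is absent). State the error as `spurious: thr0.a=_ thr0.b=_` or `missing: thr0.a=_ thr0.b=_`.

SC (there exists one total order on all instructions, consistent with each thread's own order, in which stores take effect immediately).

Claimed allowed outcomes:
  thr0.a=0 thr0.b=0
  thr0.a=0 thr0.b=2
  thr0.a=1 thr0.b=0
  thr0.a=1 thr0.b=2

spurious: thr0.a=1 thr0.b=0

outcome vector order: (thr0.a,thr0.b)
[SC] allowed = {(0,0), (0,2), (1,2)}
claimed∖SC = {(1,0)}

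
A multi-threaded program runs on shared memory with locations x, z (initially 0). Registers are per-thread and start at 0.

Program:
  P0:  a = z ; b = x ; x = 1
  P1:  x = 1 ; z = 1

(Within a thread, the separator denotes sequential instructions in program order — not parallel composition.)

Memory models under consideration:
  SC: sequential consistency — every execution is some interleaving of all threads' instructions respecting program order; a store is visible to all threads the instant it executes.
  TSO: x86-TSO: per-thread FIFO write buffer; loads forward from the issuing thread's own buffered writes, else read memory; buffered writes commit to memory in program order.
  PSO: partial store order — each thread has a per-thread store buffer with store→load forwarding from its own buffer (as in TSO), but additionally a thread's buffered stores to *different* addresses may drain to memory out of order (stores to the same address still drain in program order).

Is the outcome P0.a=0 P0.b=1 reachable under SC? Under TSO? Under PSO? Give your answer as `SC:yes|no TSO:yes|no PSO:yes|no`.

outcome vector order: (P0.a,P0.b)
under SC → (0,0), (0,1), (1,1)
under TSO → (0,0), (0,1), (1,1)
under PSO → (0,0), (0,1), (1,0), (1,1)
target (0,1) ∈ {SC,TSO,PSO}

SC:yes TSO:yes PSO:yes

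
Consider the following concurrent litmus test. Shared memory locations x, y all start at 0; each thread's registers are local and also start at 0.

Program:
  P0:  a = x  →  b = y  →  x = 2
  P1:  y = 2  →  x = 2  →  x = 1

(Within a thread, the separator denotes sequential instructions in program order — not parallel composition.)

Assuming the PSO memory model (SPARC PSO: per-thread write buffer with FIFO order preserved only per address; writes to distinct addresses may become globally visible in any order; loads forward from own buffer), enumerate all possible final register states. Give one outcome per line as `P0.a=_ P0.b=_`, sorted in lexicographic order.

outcome vector order: (P0.a,P0.b)
|PSO outcomes| = 6

P0.a=0 P0.b=0
P0.a=0 P0.b=2
P0.a=1 P0.b=0
P0.a=1 P0.b=2
P0.a=2 P0.b=0
P0.a=2 P0.b=2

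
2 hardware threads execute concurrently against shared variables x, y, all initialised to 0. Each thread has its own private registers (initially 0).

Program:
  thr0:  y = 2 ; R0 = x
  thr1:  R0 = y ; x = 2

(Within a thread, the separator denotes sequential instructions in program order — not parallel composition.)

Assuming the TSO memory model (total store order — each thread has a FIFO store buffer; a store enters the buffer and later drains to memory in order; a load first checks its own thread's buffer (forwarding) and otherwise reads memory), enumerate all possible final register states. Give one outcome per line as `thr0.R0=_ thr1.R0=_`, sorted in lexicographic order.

outcome vector order: (thr0.R0,thr1.R0)
|TSO outcomes| = 4

thr0.R0=0 thr1.R0=0
thr0.R0=0 thr1.R0=2
thr0.R0=2 thr1.R0=0
thr0.R0=2 thr1.R0=2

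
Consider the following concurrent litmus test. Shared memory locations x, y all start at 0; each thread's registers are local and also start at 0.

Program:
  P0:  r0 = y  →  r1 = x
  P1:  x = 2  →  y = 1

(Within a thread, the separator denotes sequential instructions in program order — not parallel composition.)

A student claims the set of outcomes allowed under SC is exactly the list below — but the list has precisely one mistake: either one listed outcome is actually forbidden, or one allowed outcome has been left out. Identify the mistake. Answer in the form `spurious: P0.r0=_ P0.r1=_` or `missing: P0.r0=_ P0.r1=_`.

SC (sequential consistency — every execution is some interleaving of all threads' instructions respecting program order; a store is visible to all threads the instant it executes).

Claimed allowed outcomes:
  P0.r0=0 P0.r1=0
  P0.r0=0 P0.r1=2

outcome vector order: (P0.r0,P0.r1)
under SC → (0,0), (0,2), (1,2)
SC∖claimed = {(1,2)}

missing: P0.r0=1 P0.r1=2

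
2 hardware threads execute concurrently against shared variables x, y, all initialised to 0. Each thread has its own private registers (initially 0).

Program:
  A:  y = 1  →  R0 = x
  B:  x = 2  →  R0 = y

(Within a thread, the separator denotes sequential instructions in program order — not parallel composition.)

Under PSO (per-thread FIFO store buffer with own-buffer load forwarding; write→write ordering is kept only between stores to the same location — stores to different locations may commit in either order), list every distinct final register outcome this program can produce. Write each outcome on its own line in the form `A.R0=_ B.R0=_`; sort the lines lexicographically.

outcome vector order: (A.R0,B.R0)
|PSO outcomes| = 4

A.R0=0 B.R0=0
A.R0=0 B.R0=1
A.R0=2 B.R0=0
A.R0=2 B.R0=1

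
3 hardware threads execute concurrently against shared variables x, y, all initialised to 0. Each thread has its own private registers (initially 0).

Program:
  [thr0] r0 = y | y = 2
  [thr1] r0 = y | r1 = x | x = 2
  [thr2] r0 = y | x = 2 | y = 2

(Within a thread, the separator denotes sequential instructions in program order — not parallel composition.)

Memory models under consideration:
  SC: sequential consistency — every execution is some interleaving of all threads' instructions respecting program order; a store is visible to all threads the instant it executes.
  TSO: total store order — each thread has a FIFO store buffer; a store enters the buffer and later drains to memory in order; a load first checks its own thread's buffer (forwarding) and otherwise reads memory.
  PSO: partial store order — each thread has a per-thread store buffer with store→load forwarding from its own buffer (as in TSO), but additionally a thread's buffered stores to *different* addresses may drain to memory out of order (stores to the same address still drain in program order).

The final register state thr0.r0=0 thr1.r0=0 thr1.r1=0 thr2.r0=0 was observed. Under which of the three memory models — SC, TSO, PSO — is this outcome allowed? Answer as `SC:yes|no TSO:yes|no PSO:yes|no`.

SC:yes TSO:yes PSO:yes

outcome vector order: (thr0.r0,thr1.r0,thr1.r1,thr2.r0)
SC (11): 0000; 0002; 0020; 0022; 0200; 0202; 0220; 0222; 2000; 2020; 2220
TSO (11): 0000; 0002; 0020; 0022; 0200; 0202; 0220; 0222; 2000; 2020; 2220
PSO (12): 0000; 0002; 0020; 0022; 0200; 0202; 0220; 0222; 2000; 2020; 2200; 2220
target 0000 ∈ {SC,TSO,PSO}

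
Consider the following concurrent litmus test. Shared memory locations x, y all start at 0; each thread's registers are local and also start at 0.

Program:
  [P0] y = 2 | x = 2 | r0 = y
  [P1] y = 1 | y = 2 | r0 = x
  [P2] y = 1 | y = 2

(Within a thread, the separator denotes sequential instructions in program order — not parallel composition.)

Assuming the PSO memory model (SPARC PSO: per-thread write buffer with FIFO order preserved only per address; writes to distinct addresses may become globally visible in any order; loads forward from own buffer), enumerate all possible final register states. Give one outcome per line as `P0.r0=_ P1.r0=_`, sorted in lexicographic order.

outcome vector order: (P0.r0,P1.r0)
|PSO outcomes| = 4

P0.r0=1 P1.r0=0
P0.r0=1 P1.r0=2
P0.r0=2 P1.r0=0
P0.r0=2 P1.r0=2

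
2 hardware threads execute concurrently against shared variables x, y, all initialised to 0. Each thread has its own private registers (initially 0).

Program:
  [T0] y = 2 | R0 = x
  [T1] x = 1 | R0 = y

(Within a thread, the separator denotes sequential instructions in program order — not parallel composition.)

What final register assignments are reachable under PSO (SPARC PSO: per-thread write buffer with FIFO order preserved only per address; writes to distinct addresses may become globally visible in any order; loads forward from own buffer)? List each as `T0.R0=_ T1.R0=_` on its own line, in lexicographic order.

T0.R0=0 T1.R0=0
T0.R0=0 T1.R0=2
T0.R0=1 T1.R0=0
T0.R0=1 T1.R0=2

outcome vector order: (T0.R0,T1.R0)
|PSO outcomes| = 4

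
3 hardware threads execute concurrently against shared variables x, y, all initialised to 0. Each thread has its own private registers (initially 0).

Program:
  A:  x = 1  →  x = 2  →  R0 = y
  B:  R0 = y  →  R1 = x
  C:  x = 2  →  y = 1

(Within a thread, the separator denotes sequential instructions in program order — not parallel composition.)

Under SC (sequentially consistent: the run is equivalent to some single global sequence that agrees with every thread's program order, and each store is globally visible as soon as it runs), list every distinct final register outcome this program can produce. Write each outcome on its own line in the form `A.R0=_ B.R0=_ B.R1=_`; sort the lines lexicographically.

outcome vector order: (A.R0,B.R0,B.R1)
|SC outcomes| = 9

A.R0=0 B.R0=0 B.R1=0
A.R0=0 B.R0=0 B.R1=1
A.R0=0 B.R0=0 B.R1=2
A.R0=0 B.R0=1 B.R1=2
A.R0=1 B.R0=0 B.R1=0
A.R0=1 B.R0=0 B.R1=1
A.R0=1 B.R0=0 B.R1=2
A.R0=1 B.R0=1 B.R1=1
A.R0=1 B.R0=1 B.R1=2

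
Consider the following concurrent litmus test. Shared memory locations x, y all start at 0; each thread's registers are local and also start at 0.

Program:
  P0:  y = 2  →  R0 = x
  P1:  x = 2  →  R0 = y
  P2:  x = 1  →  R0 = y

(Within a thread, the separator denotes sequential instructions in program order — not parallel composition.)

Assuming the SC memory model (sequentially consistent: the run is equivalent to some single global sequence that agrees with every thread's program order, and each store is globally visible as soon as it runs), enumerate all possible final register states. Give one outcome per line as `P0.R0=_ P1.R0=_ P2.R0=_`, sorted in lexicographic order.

P0.R0=0 P1.R0=2 P2.R0=2
P0.R0=1 P1.R0=0 P2.R0=0
P0.R0=1 P1.R0=0 P2.R0=2
P0.R0=1 P1.R0=2 P2.R0=0
P0.R0=1 P1.R0=2 P2.R0=2
P0.R0=2 P1.R0=0 P2.R0=0
P0.R0=2 P1.R0=0 P2.R0=2
P0.R0=2 P1.R0=2 P2.R0=0
P0.R0=2 P1.R0=2 P2.R0=2

outcome vector order: (P0.R0,P1.R0,P2.R0)
|SC outcomes| = 9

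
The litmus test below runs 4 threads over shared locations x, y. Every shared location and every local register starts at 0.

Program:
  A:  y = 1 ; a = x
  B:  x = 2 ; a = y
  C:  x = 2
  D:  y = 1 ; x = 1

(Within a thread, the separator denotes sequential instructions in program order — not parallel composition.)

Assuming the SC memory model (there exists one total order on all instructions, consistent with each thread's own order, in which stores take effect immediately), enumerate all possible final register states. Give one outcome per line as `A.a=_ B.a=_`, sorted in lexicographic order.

outcome vector order: (A.a,B.a)
|SC outcomes| = 5

A.a=0 B.a=1
A.a=1 B.a=0
A.a=1 B.a=1
A.a=2 B.a=0
A.a=2 B.a=1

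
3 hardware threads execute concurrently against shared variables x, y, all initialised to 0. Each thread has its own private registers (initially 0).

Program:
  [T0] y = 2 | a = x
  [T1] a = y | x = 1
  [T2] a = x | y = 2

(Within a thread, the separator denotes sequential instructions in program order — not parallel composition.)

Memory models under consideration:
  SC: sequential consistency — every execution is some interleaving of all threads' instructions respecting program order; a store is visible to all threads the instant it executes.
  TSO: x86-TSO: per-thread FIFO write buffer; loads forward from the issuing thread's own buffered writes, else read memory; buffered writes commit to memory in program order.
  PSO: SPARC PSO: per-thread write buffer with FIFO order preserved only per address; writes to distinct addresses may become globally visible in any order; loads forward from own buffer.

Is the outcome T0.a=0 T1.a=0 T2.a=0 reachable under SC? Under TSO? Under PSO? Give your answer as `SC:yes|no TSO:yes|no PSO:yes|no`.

SC:yes TSO:yes PSO:yes

outcome vector order: (T0.a,T1.a,T2.a)
SC (8): (0,0,0), (0,0,1), (0,2,0), (0,2,1), (1,0,0), (1,0,1), (1,2,0), (1,2,1)
TSO (8): (0,0,0), (0,0,1), (0,2,0), (0,2,1), (1,0,0), (1,0,1), (1,2,0), (1,2,1)
PSO (8): (0,0,0), (0,0,1), (0,2,0), (0,2,1), (1,0,0), (1,0,1), (1,2,0), (1,2,1)
target (0,0,0) ∈ {SC,TSO,PSO}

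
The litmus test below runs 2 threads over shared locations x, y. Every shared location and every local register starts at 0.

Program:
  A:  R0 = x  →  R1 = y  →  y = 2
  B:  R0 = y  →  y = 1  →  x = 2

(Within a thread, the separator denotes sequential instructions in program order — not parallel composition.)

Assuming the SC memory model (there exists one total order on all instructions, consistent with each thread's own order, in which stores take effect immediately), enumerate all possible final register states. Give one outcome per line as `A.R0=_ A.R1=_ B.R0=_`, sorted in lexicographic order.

A.R0=0 A.R1=0 B.R0=0
A.R0=0 A.R1=0 B.R0=2
A.R0=0 A.R1=1 B.R0=0
A.R0=2 A.R1=1 B.R0=0

outcome vector order: (A.R0,A.R1,B.R0)
|SC outcomes| = 4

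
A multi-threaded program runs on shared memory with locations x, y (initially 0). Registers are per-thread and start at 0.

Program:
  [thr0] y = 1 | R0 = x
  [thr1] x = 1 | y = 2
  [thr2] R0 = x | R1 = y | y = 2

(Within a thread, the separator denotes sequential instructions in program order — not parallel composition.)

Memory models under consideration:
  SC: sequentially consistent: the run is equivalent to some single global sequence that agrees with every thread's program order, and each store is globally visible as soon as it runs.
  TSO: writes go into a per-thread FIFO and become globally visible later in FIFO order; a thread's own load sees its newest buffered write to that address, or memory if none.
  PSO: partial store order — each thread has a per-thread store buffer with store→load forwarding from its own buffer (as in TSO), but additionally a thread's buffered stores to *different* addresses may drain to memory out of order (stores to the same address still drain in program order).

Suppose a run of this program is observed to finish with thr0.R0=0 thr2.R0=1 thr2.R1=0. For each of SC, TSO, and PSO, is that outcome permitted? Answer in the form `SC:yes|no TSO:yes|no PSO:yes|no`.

SC:no TSO:yes PSO:yes

outcome vector order: (thr0.R0,thr2.R0,thr2.R1)
SC: 11 outcomes — {0/0/0 0/0/1 0/0/2 0/1/1 0/1/2 1/0/0 1/0/1 1/0/2 1/1/0 1/1/1 1/1/2}
TSO: 12 outcomes — {0/0/0 0/0/1 0/0/2 0/1/0 0/1/1 0/1/2 1/0/0 1/0/1 1/0/2 1/1/0 1/1/1 1/1/2}
PSO: 12 outcomes — {0/0/0 0/0/1 0/0/2 0/1/0 0/1/1 0/1/2 1/0/0 1/0/1 1/0/2 1/1/0 1/1/1 1/1/2}
target 0/1/0 ∈ {TSO,PSO}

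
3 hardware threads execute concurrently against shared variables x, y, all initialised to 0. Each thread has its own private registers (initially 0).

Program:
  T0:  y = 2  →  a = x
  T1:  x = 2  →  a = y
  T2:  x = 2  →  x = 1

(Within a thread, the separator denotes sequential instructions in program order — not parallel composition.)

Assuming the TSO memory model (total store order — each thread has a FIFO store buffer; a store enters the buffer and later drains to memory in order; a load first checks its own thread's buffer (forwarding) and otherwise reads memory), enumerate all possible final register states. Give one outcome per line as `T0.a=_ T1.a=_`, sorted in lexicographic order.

outcome vector order: (T0.a,T1.a)
|TSO outcomes| = 6

T0.a=0 T1.a=0
T0.a=0 T1.a=2
T0.a=1 T1.a=0
T0.a=1 T1.a=2
T0.a=2 T1.a=0
T0.a=2 T1.a=2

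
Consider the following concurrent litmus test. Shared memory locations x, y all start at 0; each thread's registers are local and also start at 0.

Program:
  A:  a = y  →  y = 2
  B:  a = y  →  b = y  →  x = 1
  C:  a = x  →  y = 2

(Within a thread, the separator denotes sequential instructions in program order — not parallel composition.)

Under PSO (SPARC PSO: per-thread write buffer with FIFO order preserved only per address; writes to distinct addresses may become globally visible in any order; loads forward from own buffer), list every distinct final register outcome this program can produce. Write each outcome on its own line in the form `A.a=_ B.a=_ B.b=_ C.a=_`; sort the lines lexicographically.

A.a=0 B.a=0 B.b=0 C.a=0
A.a=0 B.a=0 B.b=0 C.a=1
A.a=0 B.a=0 B.b=2 C.a=0
A.a=0 B.a=0 B.b=2 C.a=1
A.a=0 B.a=2 B.b=2 C.a=0
A.a=0 B.a=2 B.b=2 C.a=1
A.a=2 B.a=0 B.b=0 C.a=0
A.a=2 B.a=0 B.b=0 C.a=1
A.a=2 B.a=0 B.b=2 C.a=0
A.a=2 B.a=2 B.b=2 C.a=0

outcome vector order: (A.a,B.a,B.b,C.a)
|PSO outcomes| = 10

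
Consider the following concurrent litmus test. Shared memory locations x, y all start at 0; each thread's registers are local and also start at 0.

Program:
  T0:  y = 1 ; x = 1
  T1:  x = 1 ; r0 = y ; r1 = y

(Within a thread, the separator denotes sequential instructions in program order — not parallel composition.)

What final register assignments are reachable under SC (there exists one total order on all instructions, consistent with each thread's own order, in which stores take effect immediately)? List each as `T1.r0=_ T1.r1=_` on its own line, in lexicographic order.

T1.r0=0 T1.r1=0
T1.r0=0 T1.r1=1
T1.r0=1 T1.r1=1

outcome vector order: (T1.r0,T1.r1)
|SC outcomes| = 3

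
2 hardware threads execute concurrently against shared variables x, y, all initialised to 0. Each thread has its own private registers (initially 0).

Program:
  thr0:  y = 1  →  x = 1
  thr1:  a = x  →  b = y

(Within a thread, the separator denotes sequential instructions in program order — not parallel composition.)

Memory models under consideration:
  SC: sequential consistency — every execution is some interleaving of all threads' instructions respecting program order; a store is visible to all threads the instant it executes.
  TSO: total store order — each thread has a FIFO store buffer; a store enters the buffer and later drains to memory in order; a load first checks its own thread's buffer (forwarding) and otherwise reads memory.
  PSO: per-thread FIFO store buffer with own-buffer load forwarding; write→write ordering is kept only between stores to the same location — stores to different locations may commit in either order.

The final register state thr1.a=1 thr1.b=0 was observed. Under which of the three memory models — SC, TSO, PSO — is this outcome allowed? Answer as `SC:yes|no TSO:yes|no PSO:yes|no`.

SC:no TSO:no PSO:yes

outcome vector order: (thr1.a,thr1.b)
under SC → (0,0); (0,1); (1,1)
under TSO → (0,0); (0,1); (1,1)
under PSO → (0,0); (0,1); (1,0); (1,1)
target (1,0) ∈ {PSO}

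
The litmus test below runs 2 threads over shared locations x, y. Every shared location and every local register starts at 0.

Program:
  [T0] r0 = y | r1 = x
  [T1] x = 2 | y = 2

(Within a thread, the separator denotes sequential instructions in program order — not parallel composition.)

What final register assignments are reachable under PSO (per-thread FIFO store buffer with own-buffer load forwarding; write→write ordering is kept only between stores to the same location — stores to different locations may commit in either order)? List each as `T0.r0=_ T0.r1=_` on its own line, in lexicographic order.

T0.r0=0 T0.r1=0
T0.r0=0 T0.r1=2
T0.r0=2 T0.r1=0
T0.r0=2 T0.r1=2

outcome vector order: (T0.r0,T0.r1)
|PSO outcomes| = 4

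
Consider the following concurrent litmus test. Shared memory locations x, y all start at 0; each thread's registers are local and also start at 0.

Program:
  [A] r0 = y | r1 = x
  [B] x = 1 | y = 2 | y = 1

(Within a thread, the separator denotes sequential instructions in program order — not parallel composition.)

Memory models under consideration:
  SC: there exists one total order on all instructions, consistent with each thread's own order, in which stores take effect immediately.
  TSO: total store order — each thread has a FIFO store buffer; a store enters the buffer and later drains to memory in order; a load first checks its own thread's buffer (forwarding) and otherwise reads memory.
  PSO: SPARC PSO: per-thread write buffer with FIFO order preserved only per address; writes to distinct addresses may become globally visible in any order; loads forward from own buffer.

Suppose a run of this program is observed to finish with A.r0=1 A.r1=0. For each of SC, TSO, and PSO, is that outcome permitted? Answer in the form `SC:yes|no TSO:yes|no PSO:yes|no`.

SC:no TSO:no PSO:yes

outcome vector order: (A.r0,A.r1)
under SC → 00, 01, 11, 21
under TSO → 00, 01, 11, 21
under PSO → 00, 01, 10, 11, 20, 21
target 10 ∈ {PSO}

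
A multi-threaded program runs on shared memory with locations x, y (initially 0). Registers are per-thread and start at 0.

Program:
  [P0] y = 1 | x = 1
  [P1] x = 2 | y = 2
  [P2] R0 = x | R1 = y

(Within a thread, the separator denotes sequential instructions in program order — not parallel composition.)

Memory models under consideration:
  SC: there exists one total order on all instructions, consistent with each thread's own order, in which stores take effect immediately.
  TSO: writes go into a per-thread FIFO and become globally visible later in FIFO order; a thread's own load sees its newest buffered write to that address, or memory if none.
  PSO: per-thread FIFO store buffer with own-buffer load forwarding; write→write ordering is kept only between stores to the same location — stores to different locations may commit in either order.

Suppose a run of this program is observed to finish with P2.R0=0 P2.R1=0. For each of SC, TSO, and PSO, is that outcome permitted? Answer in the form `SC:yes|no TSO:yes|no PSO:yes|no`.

outcome vector order: (P2.R0,P2.R1)
SC: 8 outcomes — {(0,0), (0,1), (0,2), (1,1), (1,2), (2,0), (2,1), (2,2)}
TSO: 8 outcomes — {(0,0), (0,1), (0,2), (1,1), (1,2), (2,0), (2,1), (2,2)}
PSO: 9 outcomes — {(0,0), (0,1), (0,2), (1,0), (1,1), (1,2), (2,0), (2,1), (2,2)}
target (0,0) ∈ {SC,TSO,PSO}

SC:yes TSO:yes PSO:yes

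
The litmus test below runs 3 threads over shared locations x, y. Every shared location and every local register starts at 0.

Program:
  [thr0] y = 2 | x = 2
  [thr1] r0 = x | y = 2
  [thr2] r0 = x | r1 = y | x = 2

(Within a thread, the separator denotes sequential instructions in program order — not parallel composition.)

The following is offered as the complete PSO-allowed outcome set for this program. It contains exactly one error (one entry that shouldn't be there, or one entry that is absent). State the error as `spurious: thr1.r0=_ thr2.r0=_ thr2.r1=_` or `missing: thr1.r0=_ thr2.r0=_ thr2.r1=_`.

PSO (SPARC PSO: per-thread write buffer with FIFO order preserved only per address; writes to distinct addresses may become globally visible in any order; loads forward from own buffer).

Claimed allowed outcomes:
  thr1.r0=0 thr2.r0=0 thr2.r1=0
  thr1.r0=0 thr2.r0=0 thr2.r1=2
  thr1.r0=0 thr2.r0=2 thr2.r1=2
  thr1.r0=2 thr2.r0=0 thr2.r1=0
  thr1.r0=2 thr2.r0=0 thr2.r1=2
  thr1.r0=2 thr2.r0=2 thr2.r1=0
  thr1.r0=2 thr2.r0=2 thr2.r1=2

missing: thr1.r0=0 thr2.r0=2 thr2.r1=0

outcome vector order: (thr1.r0,thr2.r0,thr2.r1)
PSO (8): (0,0,0) (0,0,2) (0,2,0) (0,2,2) (2,0,0) (2,0,2) (2,2,0) (2,2,2)
PSO∖claimed = {(0,2,0)}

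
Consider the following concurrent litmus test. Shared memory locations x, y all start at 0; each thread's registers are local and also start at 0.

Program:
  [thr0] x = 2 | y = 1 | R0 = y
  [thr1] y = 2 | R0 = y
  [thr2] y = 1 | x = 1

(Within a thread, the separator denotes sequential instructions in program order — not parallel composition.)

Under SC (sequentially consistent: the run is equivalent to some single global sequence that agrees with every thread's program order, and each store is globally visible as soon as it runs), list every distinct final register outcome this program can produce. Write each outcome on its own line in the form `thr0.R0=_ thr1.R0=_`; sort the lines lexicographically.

thr0.R0=1 thr1.R0=1
thr0.R0=1 thr1.R0=2
thr0.R0=2 thr1.R0=1
thr0.R0=2 thr1.R0=2

outcome vector order: (thr0.R0,thr1.R0)
|SC outcomes| = 4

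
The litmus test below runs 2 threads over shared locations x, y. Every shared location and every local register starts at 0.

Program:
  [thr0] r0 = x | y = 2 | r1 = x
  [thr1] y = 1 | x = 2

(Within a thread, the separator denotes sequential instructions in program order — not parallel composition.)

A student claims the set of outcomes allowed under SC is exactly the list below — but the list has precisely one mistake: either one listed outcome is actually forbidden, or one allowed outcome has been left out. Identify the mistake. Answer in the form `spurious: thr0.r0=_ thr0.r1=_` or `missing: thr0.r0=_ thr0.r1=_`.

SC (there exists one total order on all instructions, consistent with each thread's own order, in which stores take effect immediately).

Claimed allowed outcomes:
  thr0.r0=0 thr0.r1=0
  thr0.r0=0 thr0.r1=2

outcome vector order: (thr0.r0,thr0.r1)
SC (3): 00, 02, 22
SC∖claimed = {22}

missing: thr0.r0=2 thr0.r1=2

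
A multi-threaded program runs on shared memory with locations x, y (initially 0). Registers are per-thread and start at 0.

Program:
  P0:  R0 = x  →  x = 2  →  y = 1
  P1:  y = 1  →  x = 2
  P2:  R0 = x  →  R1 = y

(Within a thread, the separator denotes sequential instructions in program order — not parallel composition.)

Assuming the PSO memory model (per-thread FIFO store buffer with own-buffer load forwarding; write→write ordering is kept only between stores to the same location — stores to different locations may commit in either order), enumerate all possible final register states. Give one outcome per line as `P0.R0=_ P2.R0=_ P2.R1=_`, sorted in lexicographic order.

outcome vector order: (P0.R0,P2.R0,P2.R1)
|PSO outcomes| = 8

P0.R0=0 P2.R0=0 P2.R1=0
P0.R0=0 P2.R0=0 P2.R1=1
P0.R0=0 P2.R0=2 P2.R1=0
P0.R0=0 P2.R0=2 P2.R1=1
P0.R0=2 P2.R0=0 P2.R1=0
P0.R0=2 P2.R0=0 P2.R1=1
P0.R0=2 P2.R0=2 P2.R1=0
P0.R0=2 P2.R0=2 P2.R1=1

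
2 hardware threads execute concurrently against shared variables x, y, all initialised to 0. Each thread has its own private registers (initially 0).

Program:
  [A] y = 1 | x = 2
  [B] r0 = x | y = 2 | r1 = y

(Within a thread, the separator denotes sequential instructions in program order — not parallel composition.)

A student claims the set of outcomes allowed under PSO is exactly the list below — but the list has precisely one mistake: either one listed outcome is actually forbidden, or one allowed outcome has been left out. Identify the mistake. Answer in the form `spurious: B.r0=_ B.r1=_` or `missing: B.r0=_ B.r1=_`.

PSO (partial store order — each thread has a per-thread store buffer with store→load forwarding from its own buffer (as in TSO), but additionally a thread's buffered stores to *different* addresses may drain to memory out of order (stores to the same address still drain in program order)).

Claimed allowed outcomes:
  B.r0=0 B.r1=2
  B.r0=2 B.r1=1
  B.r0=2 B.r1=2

missing: B.r0=0 B.r1=1

outcome vector order: (B.r0,B.r1)
under PSO → <0 1>; <0 2>; <2 1>; <2 2>
PSO∖claimed = {<0 1>}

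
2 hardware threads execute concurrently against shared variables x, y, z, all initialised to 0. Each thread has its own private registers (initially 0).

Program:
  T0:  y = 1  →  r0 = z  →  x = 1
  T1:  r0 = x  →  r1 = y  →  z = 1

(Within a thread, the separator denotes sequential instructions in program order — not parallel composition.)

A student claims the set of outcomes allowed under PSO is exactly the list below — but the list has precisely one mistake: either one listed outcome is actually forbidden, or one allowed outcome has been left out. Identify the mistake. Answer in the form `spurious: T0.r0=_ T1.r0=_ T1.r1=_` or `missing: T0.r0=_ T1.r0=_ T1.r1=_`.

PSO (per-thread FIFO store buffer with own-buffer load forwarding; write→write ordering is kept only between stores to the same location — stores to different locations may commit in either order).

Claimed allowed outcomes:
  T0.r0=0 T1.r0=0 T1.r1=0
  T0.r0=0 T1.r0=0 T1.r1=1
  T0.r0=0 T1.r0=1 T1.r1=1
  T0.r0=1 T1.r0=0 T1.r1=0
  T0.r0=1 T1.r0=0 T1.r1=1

outcome vector order: (T0.r0,T1.r0,T1.r1)
[PSO] allowed = {000; 001; 010; 011; 100; 101}
PSO∖claimed = {010}

missing: T0.r0=0 T1.r0=1 T1.r1=0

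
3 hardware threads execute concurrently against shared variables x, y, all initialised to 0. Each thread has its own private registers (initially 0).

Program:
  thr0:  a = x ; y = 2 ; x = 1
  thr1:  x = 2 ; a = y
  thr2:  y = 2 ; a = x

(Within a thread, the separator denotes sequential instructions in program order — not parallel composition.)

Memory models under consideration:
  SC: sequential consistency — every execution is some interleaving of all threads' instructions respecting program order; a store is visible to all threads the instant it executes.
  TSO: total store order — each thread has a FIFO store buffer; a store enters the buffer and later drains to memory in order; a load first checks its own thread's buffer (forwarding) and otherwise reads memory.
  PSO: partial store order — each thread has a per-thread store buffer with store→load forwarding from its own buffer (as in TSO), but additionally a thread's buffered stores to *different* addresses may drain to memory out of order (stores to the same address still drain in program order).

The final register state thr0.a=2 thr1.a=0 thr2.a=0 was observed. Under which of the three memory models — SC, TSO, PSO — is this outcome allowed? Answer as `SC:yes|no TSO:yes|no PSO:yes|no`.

SC:no TSO:yes PSO:yes

outcome vector order: (thr0.a,thr1.a,thr2.a)
SC: 10 outcomes — {(0,0,1), (0,0,2), (0,2,0), (0,2,1), (0,2,2), (2,0,1), (2,0,2), (2,2,0), (2,2,1), (2,2,2)}
TSO: 12 outcomes — {(0,0,0), (0,0,1), (0,0,2), (0,2,0), (0,2,1), (0,2,2), (2,0,0), (2,0,1), (2,0,2), (2,2,0), (2,2,1), (2,2,2)}
PSO: 12 outcomes — {(0,0,0), (0,0,1), (0,0,2), (0,2,0), (0,2,1), (0,2,2), (2,0,0), (2,0,1), (2,0,2), (2,2,0), (2,2,1), (2,2,2)}
target (2,0,0) ∈ {TSO,PSO}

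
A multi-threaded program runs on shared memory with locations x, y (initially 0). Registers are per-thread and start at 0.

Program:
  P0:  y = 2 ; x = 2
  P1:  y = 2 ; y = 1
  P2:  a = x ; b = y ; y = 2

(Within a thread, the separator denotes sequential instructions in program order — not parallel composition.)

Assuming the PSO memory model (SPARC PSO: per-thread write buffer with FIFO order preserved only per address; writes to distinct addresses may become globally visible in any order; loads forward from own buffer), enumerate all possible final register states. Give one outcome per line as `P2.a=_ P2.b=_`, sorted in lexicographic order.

outcome vector order: (P2.a,P2.b)
|PSO outcomes| = 6

P2.a=0 P2.b=0
P2.a=0 P2.b=1
P2.a=0 P2.b=2
P2.a=2 P2.b=0
P2.a=2 P2.b=1
P2.a=2 P2.b=2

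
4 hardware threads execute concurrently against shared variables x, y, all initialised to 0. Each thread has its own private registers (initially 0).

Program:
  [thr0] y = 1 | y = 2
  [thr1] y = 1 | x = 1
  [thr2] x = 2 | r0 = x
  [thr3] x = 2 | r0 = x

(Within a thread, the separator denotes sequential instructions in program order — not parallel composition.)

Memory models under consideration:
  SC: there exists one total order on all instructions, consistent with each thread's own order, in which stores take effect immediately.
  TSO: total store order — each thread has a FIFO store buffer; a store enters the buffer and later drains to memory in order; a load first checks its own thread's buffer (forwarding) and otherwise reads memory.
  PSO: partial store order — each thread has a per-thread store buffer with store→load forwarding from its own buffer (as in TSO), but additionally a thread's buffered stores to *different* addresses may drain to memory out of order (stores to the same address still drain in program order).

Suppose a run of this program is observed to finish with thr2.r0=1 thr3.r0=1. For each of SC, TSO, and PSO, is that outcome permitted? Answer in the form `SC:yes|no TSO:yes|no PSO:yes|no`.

outcome vector order: (thr2.r0,thr3.r0)
SC: 4 outcomes — {<1 1> <1 2> <2 1> <2 2>}
TSO: 4 outcomes — {<1 1> <1 2> <2 1> <2 2>}
PSO: 4 outcomes — {<1 1> <1 2> <2 1> <2 2>}
target <1 1> ∈ {SC,TSO,PSO}

SC:yes TSO:yes PSO:yes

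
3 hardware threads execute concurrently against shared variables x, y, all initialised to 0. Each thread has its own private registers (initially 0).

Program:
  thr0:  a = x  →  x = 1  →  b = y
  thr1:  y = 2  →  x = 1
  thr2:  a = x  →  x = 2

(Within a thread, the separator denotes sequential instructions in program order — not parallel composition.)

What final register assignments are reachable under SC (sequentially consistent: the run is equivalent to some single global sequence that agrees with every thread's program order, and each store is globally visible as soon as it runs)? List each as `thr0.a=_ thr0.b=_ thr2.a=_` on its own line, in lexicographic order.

thr0.a=0 thr0.b=0 thr2.a=0
thr0.a=0 thr0.b=0 thr2.a=1
thr0.a=0 thr0.b=2 thr2.a=0
thr0.a=0 thr0.b=2 thr2.a=1
thr0.a=1 thr0.b=2 thr2.a=0
thr0.a=1 thr0.b=2 thr2.a=1
thr0.a=2 thr0.b=0 thr2.a=0
thr0.a=2 thr0.b=2 thr2.a=0
thr0.a=2 thr0.b=2 thr2.a=1

outcome vector order: (thr0.a,thr0.b,thr2.a)
|SC outcomes| = 9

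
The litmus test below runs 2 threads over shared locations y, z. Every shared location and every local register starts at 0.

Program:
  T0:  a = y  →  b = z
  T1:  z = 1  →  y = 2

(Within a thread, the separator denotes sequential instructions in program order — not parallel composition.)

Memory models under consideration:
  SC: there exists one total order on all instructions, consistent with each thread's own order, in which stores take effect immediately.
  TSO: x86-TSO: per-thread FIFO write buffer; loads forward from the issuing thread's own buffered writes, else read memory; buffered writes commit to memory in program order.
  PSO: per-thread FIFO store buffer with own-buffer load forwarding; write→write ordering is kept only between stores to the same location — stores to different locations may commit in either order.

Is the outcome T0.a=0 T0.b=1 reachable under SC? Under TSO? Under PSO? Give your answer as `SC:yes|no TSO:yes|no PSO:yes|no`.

SC:yes TSO:yes PSO:yes

outcome vector order: (T0.a,T0.b)
SC (3): (0,0); (0,1); (2,1)
TSO (3): (0,0); (0,1); (2,1)
PSO (4): (0,0); (0,1); (2,0); (2,1)
target (0,1) ∈ {SC,TSO,PSO}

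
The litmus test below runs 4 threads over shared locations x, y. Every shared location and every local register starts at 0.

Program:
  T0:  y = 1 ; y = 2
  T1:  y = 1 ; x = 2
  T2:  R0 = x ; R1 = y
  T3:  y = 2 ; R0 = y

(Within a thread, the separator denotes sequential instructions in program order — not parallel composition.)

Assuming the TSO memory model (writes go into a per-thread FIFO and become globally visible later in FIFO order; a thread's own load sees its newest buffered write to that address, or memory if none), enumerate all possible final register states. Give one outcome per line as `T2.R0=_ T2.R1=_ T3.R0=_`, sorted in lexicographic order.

T2.R0=0 T2.R1=0 T3.R0=1
T2.R0=0 T2.R1=0 T3.R0=2
T2.R0=0 T2.R1=1 T3.R0=1
T2.R0=0 T2.R1=1 T3.R0=2
T2.R0=0 T2.R1=2 T3.R0=1
T2.R0=0 T2.R1=2 T3.R0=2
T2.R0=2 T2.R1=1 T3.R0=1
T2.R0=2 T2.R1=1 T3.R0=2
T2.R0=2 T2.R1=2 T3.R0=1
T2.R0=2 T2.R1=2 T3.R0=2

outcome vector order: (T2.R0,T2.R1,T3.R0)
|TSO outcomes| = 10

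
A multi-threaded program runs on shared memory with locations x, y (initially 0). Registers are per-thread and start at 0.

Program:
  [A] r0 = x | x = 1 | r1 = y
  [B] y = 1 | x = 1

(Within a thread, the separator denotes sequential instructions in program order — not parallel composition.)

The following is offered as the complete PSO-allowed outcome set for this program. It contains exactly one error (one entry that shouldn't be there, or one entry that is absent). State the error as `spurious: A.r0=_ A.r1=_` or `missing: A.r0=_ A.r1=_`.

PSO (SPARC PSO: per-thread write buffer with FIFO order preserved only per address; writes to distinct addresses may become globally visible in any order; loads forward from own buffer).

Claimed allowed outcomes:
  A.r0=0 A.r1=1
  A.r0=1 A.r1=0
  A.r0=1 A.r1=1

missing: A.r0=0 A.r1=0

outcome vector order: (A.r0,A.r1)
PSO (4): <0 0> <0 1> <1 0> <1 1>
PSO∖claimed = {<0 0>}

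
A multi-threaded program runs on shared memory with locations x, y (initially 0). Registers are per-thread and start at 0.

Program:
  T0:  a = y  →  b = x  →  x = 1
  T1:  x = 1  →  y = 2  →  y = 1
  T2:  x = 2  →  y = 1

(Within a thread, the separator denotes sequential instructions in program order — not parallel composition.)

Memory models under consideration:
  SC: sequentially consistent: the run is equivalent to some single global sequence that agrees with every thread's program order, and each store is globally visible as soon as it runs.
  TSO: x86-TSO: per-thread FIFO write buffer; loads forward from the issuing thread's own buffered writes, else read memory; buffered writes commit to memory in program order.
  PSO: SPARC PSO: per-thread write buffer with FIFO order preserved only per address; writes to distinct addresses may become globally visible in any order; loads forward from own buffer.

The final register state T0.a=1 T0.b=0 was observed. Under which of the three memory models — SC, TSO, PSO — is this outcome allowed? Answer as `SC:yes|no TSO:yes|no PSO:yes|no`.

outcome vector order: (T0.a,T0.b)
under SC → 0/0 0/1 0/2 1/1 1/2 2/1 2/2
under TSO → 0/0 0/1 0/2 1/1 1/2 2/1 2/2
under PSO → 0/0 0/1 0/2 1/0 1/1 1/2 2/0 2/1 2/2
target 1/0 ∈ {PSO}

SC:no TSO:no PSO:yes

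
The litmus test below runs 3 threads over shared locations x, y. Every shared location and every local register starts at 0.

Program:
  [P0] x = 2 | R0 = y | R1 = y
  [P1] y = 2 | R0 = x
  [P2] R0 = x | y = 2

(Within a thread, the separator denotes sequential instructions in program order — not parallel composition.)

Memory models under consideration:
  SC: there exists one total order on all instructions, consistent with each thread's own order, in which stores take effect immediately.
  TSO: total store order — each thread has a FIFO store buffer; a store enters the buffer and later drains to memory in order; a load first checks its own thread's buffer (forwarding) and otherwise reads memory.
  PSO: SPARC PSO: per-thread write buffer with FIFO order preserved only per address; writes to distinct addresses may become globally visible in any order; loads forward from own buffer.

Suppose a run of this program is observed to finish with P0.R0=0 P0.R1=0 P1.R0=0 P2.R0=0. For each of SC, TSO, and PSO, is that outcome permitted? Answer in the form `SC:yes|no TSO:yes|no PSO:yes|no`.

SC:no TSO:yes PSO:yes

outcome vector order: (P0.R0,P0.R1,P1.R0,P2.R0)
SC: 8 outcomes — {<0 0 2 0>, <0 0 2 2>, <0 2 2 0>, <0 2 2 2>, <2 2 0 0>, <2 2 0 2>, <2 2 2 0>, <2 2 2 2>}
TSO: 12 outcomes — {<0 0 0 0>, <0 0 0 2>, <0 0 2 0>, <0 0 2 2>, <0 2 0 0>, <0 2 0 2>, <0 2 2 0>, <0 2 2 2>, <2 2 0 0>, <2 2 0 2>, <2 2 2 0>, <2 2 2 2>}
PSO: 12 outcomes — {<0 0 0 0>, <0 0 0 2>, <0 0 2 0>, <0 0 2 2>, <0 2 0 0>, <0 2 0 2>, <0 2 2 0>, <0 2 2 2>, <2 2 0 0>, <2 2 0 2>, <2 2 2 0>, <2 2 2 2>}
target <0 0 0 0> ∈ {TSO,PSO}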